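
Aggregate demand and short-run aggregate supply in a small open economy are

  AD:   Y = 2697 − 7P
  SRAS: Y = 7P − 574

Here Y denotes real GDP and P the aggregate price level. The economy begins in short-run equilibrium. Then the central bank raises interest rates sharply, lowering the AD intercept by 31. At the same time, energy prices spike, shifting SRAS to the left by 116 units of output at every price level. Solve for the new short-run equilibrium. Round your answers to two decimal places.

After both shocks: AD is Y = 2666 − 7P and SRAS is Y = 7P − 690.
Setting them equal: 3356 = 14P, so P = 239.71.
Substituting into AD, Y = 988.00.

P = 239.71, Y = 988.00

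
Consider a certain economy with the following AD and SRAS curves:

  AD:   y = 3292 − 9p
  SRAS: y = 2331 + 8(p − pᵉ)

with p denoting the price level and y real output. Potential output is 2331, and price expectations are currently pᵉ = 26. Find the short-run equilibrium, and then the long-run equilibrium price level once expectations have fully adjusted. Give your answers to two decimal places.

Short run: with pᵉ = 26, SRAS is y = 2123 + 8p. Setting AD = SRAS gives 1169 = 17p, so p = 68.76 and y = 3292 − 9p = 2673.12.
Output 2673.12 is above potential 2331, so over time expected prices rise and SRAS shifts left until y returns to 2331.
Long run: y = 2331 on the AD curve gives 2331 = 3292 − 9p, so p = 106.78.

Short run: p = 68.76, y = 2673.12. Long run: p = 106.78.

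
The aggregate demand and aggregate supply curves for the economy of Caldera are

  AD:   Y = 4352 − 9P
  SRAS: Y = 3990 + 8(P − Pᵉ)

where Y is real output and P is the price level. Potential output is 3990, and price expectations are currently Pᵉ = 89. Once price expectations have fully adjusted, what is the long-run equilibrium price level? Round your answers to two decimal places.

Long-run P = 40.22

Short run: with Pᵉ = 89, SRAS is Y = 3278 + 8P. Setting AD = SRAS gives 1074 = 17P, so P = 63.18 and Y = 4352 − 9P = 3783.41.
Output 3783.41 is below potential 3990, so over time expected prices fall and SRAS shifts right until Y returns to 3990.
Long run: Y = 3990 on the AD curve gives 3990 = 4352 − 9P, so P = 40.22.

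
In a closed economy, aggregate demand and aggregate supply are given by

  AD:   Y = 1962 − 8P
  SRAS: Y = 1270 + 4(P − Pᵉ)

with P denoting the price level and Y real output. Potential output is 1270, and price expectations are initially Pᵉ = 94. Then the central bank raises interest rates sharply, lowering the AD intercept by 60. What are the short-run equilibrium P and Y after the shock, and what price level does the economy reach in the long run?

Short run: P = 84, Y = 1230. Long run: P = 79.

AD shifts left: new AD is Y = 1902 − 8P. With Pᵉ = 94, SRAS is Y = 894 + 4P.
Short run: 1902 − 8P = 894 + 4P gives 1008 = 12P, so P = 84 and Y = 1902 − 8·84 = 1230.
Y = 1230 is below potential 1270; expectations adjust and SRAS shifts right until Y = 1270.
Long run: on the new AD curve, 1270 = 1902 − 8P gives P = 79.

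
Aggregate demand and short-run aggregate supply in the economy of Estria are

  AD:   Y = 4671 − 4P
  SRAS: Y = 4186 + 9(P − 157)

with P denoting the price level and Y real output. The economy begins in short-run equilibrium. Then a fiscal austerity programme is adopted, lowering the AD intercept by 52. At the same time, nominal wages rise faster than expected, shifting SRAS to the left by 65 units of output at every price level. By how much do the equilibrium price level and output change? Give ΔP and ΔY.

After both shocks: AD is Y = 4619 − 4P and SRAS is Y = 2708 + 9P.
Setting them equal: 1911 = 13P, so P = 147.
Y = 4619 − 4·147 = 4031.
Initially P = 146, Y = 4087, so ΔP = +1 and ΔY = -56.

ΔP = +1, ΔY = -56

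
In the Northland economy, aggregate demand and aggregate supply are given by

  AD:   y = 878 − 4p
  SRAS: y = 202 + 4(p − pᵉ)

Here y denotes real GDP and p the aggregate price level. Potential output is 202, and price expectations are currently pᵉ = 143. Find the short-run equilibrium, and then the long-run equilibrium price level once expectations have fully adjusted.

Short run: p = 156, y = 254. Long run: p = 169.

Short run: with pᵉ = 143, SRAS is y = 4p − 370. Setting AD = SRAS gives 1248 = 8p, so p = 156 and y = 878 − 4·156 = 254.
Output 254 is above potential 202, so over time expected prices rise and SRAS shifts left until y returns to 202.
Long run: y = 202 on the AD curve gives 202 = 878 − 4p, so p = 169.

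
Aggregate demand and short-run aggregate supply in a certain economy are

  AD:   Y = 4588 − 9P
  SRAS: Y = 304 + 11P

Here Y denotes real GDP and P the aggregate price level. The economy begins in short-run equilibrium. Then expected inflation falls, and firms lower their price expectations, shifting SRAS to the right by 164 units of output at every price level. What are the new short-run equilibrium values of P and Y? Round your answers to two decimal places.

P = 206.00, Y = 2734.00

This is a positive supply shock: SRAS shifts right.
New SRAS: Y = 468 + 11P.
Set AD = SRAS: 4588 − 9P = 468 + 11P, so 4120 = 20P and P = 206.00.
Substituting into AD, Y = 2734.00.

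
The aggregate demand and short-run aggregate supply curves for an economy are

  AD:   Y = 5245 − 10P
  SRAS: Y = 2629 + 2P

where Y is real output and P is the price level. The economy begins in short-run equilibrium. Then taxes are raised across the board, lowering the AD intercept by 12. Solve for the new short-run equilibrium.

P = 217, Y = 3063

This is a negative demand shock: AD shifts left.
New AD: Y = 5233 − 10P.
Set AD = SRAS: 5233 − 10P = 2629 + 2P, so 2604 = 12P and P = 217.
Y = 5233 − 10·217 = 3063.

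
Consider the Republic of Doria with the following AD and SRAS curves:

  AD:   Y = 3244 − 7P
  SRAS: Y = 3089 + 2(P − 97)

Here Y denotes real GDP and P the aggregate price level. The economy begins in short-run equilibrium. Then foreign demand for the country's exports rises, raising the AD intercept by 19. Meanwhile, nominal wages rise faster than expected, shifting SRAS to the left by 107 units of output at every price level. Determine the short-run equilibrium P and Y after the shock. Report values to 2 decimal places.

P = 52.78, Y = 2893.56

After both shocks: AD is Y = 3263 − 7P and SRAS is Y = 2788 + 2P.
Setting them equal: 475 = 9P, so P = 52.78.
Substituting into AD, Y = 2893.56.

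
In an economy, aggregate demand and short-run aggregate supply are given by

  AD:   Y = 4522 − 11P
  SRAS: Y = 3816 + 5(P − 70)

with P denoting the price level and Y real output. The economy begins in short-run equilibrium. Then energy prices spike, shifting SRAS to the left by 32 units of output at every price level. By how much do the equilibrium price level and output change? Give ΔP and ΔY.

ΔP = +2, ΔY = -22

This is a negative supply shock: SRAS shifts left.
New SRAS: Y = 3434 + 5P.
Set AD = SRAS: 4522 − 11P = 3434 + 5P, so 1088 = 16P and P = 68.
Y = 4522 − 11·68 = 3774.
Initially P = 66, Y = 3796, so ΔP = +2 and ΔY = -22.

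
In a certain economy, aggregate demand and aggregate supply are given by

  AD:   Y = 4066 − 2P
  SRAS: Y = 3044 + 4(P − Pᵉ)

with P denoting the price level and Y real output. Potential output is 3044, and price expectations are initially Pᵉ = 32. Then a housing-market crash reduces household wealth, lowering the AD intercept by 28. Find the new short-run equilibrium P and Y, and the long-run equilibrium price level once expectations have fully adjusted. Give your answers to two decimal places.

Short run: P = 187.00, Y = 3664.00. Long run: P = 497.00.

AD shifts left: new AD is Y = 4038 − 2P. With Pᵉ = 32, SRAS is Y = 2916 + 4P.
Short run: 4038 − 2P = 2916 + 4P gives 1122 = 6P, so P = 187.00 and Y = 4038 − 2P = 3664.00.
Y = 3664.00 is above potential 3044; expectations adjust and SRAS shifts left until Y = 3044.
Long run: on the new AD curve, 3044 = 4038 − 2P gives P = 497.00.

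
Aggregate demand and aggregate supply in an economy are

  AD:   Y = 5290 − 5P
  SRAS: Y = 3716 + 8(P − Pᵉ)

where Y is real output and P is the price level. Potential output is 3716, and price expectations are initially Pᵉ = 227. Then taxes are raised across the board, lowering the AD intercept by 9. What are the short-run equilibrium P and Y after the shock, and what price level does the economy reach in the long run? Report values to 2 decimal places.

AD shifts left: new AD is Y = 5281 − 5P. With Pᵉ = 227, SRAS is Y = 1900 + 8P.
Short run: 5281 − 5P = 1900 + 8P gives 3381 = 13P, so P = 260.08 and Y = 5281 − 5P = 3980.62.
Y = 3980.62 is above potential 3716; expectations adjust and SRAS shifts left until Y = 3716.
Long run: on the new AD curve, 3716 = 5281 − 5P gives P = 313.00.

Short run: P = 260.08, Y = 3980.62. Long run: P = 313.00.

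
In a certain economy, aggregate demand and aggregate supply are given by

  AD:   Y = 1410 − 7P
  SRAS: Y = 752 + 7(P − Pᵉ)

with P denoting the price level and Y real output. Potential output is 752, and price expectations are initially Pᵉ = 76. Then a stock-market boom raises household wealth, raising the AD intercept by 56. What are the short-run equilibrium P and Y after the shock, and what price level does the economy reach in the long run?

AD shifts right: new AD is Y = 1466 − 7P. With Pᵉ = 76, SRAS is Y = 220 + 7P.
Short run: 1466 − 7P = 220 + 7P gives 1246 = 14P, so P = 89 and Y = 1466 − 7·89 = 843.
Y = 843 is above potential 752; expectations adjust and SRAS shifts left until Y = 752.
Long run: on the new AD curve, 752 = 1466 − 7P gives P = 102.

Short run: P = 89, Y = 843. Long run: P = 102.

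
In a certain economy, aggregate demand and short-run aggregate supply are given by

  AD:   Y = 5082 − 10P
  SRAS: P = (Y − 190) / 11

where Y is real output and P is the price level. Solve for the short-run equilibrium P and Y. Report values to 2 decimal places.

P = 232.95, Y = 2752.48

Rearrange SRAS to Y = 190 + 11P.
Set AD = SRAS: 5082 − 10P = 190 + 11P, so 4892 = 21P and P = 232.95.
Substituting into AD, Y = 5082 − 10P = 2752.48.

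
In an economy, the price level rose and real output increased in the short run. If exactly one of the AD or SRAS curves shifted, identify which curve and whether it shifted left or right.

AD shifted right

P rose and Y rose. An AD shift moves P and Y in the same direction; an SRAS shift moves them in opposite directions.
Here P and Y moved in the same direction, so the AD curve shifted.
Since Y rose, AD shifted right.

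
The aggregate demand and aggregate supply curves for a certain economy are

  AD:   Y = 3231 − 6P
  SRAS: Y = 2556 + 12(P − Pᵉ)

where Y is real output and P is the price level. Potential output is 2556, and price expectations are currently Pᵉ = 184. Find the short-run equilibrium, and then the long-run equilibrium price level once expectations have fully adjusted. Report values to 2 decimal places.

Short run: with Pᵉ = 184, SRAS is Y = 348 + 12P. Setting AD = SRAS gives 2883 = 18P, so P = 160.17 and Y = 3231 − 6P = 2270.00.
Output 2270.00 is below potential 2556, so over time expected prices fall and SRAS shifts right until Y returns to 2556.
Long run: Y = 2556 on the AD curve gives 2556 = 3231 − 6P, so P = 112.50.

Short run: P = 160.17, Y = 2270.00. Long run: P = 112.50.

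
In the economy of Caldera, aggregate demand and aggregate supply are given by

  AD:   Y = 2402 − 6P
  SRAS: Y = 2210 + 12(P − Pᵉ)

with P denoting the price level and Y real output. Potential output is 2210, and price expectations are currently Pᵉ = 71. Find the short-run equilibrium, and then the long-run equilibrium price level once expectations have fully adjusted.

Short run: P = 58, Y = 2054. Long run: P = 32.

Short run: with Pᵉ = 71, SRAS is Y = 1358 + 12P. Setting AD = SRAS gives 1044 = 18P, so P = 58 and Y = 2402 − 6·58 = 2054.
Output 2054 is below potential 2210, so over time expected prices fall and SRAS shifts right until Y returns to 2210.
Long run: Y = 2210 on the AD curve gives 2210 = 2402 − 6P, so P = 32.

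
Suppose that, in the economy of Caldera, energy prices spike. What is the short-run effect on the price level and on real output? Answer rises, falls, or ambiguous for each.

Price level: rises; output: falls

This is an adverse supply shock: SRAS shifts left.
Moving along the downward-sloping AD curve, P rises and Y falls.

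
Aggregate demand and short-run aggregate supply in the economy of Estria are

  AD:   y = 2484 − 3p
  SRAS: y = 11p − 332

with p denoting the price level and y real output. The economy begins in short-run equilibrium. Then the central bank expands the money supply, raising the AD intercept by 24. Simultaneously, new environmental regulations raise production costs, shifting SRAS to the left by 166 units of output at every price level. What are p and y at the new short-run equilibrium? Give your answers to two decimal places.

p = 214.71, y = 1863.86

After both shocks: AD is y = 2508 − 3p and SRAS is y = 11p − 498.
Setting them equal: 3006 = 14p, so p = 214.71.
Substituting into AD, y = 1863.86.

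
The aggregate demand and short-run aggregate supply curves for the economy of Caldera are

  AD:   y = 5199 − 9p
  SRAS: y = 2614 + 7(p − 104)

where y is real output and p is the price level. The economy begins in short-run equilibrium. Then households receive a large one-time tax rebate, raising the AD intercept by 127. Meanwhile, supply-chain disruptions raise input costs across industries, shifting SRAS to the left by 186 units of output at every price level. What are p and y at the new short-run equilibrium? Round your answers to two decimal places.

After both shocks: AD is y = 5326 − 9p and SRAS is y = 1700 + 7p.
Setting them equal: 3626 = 16p, so p = 226.63.
Substituting into AD, y = 3286.38.

p = 226.63, y = 3286.38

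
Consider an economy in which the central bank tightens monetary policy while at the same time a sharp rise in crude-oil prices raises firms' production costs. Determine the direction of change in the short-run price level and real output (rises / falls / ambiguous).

The first event is a negative demand shock: AD shifts left, which by itself pushes P down and Y down.
The second is an adverse supply shock: SRAS shifts left, which by itself pushes P up and Y down.
The two shocks push P in opposite directions, so the effect on P is ambiguous. Both shocks push Y down, so Y falls.

Price level: ambiguous; output: falls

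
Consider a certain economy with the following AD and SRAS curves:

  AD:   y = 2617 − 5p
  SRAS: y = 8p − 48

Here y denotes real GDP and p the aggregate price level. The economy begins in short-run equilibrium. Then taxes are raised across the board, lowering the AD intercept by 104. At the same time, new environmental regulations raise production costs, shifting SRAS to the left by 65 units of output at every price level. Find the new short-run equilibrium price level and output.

After both shocks: AD is y = 2513 − 5p and SRAS is y = 8p − 113.
Setting them equal: 2626 = 13p, so p = 202.
y = 2513 − 5·202 = 1503.

p = 202, y = 1503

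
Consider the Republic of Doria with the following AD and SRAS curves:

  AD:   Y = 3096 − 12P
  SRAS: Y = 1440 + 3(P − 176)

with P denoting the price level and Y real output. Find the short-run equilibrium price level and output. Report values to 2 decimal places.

Write SRAS as Y = 1440 + 3P − 528 = 912 + 3P.
Set AD = SRAS: 3096 − 12P = 912 + 3P, so 2184 = 15P and P = 145.60.
Substituting into AD, Y = 3096 − 12P = 1348.80.

P = 145.60, Y = 1348.80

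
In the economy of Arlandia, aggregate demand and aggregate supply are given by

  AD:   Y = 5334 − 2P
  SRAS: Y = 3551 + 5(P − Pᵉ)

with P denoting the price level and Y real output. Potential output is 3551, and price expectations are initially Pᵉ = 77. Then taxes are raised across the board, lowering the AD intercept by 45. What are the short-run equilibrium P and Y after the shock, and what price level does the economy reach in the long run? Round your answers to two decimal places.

Short run: P = 303.29, Y = 4682.43. Long run: P = 869.00.

AD shifts left: new AD is Y = 5289 − 2P. With Pᵉ = 77, SRAS is Y = 3166 + 5P.
Short run: 5289 − 2P = 3166 + 5P gives 2123 = 7P, so P = 303.29 and Y = 5289 − 2P = 4682.43.
Y = 4682.43 is above potential 3551; expectations adjust and SRAS shifts left until Y = 3551.
Long run: on the new AD curve, 3551 = 5289 − 2P gives P = 869.00.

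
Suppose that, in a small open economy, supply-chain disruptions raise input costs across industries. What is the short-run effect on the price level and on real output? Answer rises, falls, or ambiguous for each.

Price level: rises; output: falls

This is an adverse supply shock: SRAS shifts left.
Moving along the downward-sloping AD curve, P rises and Y falls.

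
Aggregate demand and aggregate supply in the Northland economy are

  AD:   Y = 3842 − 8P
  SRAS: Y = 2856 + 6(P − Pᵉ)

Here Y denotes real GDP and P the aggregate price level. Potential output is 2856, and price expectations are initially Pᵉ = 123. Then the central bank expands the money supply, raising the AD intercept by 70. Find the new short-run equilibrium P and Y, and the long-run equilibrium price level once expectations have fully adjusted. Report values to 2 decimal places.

Short run: P = 128.14, Y = 2886.86. Long run: P = 132.00.

AD shifts right: new AD is Y = 3912 − 8P. With Pᵉ = 123, SRAS is Y = 2118 + 6P.
Short run: 3912 − 8P = 2118 + 6P gives 1794 = 14P, so P = 128.14 and Y = 3912 − 8P = 2886.86.
Y = 2886.86 is above potential 2856; expectations adjust and SRAS shifts left until Y = 2856.
Long run: on the new AD curve, 2856 = 3912 − 8P gives P = 132.00.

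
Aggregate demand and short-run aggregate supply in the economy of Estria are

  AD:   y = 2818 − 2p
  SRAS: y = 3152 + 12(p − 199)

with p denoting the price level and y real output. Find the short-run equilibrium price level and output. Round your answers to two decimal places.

p = 146.71, y = 2524.57

Write SRAS as y = 3152 + 12p − 2388 = 764 + 12p.
Set AD = SRAS: 2818 − 2p = 764 + 12p, so 2054 = 14p and p = 146.71.
Substituting into AD, y = 2818 − 2p = 2524.57.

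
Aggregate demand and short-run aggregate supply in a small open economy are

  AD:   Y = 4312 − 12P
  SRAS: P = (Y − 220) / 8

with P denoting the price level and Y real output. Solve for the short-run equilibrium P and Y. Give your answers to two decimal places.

Rearrange SRAS to Y = 220 + 8P.
Set AD = SRAS: 4312 − 12P = 220 + 8P, so 4092 = 20P and P = 204.60.
Substituting into AD, Y = 4312 − 12P = 1856.80.

P = 204.60, Y = 1856.80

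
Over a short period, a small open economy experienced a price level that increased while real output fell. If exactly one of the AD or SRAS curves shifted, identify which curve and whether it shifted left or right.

SRAS shifted left

P rose and Y fell. An AD shift moves P and Y in the same direction; an SRAS shift moves them in opposite directions.
Here P and Y moved in opposite directions, so the SRAS curve shifted.
Since Y fell, SRAS shifted left.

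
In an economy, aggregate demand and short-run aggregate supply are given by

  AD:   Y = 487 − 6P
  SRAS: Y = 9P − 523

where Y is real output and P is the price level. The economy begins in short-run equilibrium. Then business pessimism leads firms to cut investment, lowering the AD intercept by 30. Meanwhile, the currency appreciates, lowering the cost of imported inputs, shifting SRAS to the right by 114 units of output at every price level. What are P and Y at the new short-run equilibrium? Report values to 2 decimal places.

After both shocks: AD is Y = 457 − 6P and SRAS is Y = 9P − 409.
Setting them equal: 866 = 15P, so P = 57.73.
Substituting into AD, Y = 110.60.

P = 57.73, Y = 110.60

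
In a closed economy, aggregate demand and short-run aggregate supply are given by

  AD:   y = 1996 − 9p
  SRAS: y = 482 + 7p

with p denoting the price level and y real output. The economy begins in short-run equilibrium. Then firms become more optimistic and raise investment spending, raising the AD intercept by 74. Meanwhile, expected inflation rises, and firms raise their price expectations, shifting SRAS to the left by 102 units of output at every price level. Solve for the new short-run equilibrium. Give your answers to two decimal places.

After both shocks: AD is y = 2070 − 9p and SRAS is y = 380 + 7p.
Setting them equal: 1690 = 16p, so p = 105.63.
Substituting into AD, y = 1119.38.

p = 105.63, y = 1119.38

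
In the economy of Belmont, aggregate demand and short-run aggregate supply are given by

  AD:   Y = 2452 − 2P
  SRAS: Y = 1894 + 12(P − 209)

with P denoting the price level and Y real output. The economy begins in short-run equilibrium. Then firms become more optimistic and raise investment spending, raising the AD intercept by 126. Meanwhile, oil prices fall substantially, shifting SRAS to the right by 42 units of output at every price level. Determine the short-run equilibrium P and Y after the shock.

After both shocks: AD is Y = 2578 − 2P and SRAS is Y = 12P − 572.
Setting them equal: 3150 = 14P, so P = 225.
Y = 2578 − 2·225 = 2128.

P = 225, Y = 2128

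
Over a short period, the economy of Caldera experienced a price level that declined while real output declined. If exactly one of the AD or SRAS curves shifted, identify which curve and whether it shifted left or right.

AD shifted left

P fell and Y fell. An AD shift moves P and Y in the same direction; an SRAS shift moves them in opposite directions.
Here P and Y moved in the same direction, so the AD curve shifted.
Since Y fell, AD shifted left.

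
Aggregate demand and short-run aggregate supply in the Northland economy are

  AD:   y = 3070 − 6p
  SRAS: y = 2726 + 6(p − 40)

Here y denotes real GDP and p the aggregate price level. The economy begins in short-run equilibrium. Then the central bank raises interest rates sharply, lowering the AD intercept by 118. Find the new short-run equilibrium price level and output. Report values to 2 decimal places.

This is a negative demand shock: AD shifts left.
New AD: y = 2952 − 6p.
SRAS can be written y = 2486 + 6p.
Set AD = SRAS: 2952 − 6p = 2486 + 6p, so 466 = 12p and p = 38.83.
Substituting into AD, y = 2719.00.

p = 38.83, y = 2719.00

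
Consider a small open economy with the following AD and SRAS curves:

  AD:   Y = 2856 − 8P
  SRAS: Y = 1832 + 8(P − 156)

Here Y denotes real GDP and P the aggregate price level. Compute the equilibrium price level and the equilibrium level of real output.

P = 142, Y = 1720

Write SRAS as Y = 1832 + 8P − 1248 = 584 + 8P.
Set AD = SRAS: 2856 − 8P = 584 + 8P, so 2272 = 16P and P = 142.
Then Y = 2856 − 8·142 = 1720.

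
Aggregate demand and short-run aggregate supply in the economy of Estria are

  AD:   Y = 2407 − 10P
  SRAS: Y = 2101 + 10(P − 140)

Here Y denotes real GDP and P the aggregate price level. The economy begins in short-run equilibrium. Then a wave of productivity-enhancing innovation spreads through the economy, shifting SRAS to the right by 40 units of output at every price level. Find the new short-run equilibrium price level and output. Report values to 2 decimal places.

This is a positive supply shock: SRAS shifts right.
New SRAS: Y = 741 + 10P.
Set AD = SRAS: 2407 − 10P = 741 + 10P, so 1666 = 20P and P = 83.30.
Substituting into AD, Y = 1574.00.

P = 83.30, Y = 1574.00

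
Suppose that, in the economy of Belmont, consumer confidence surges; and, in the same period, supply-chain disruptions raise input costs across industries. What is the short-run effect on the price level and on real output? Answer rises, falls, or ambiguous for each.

Price level: rises; output: ambiguous

The first event is a positive demand shock: AD shifts right, which by itself pushes P up and Y up.
The second is an adverse supply shock: SRAS shifts left, which by itself pushes P up and Y down.
Both shocks push P up, so P rises. The two shocks push Y in opposite directions, so the effect on Y is ambiguous.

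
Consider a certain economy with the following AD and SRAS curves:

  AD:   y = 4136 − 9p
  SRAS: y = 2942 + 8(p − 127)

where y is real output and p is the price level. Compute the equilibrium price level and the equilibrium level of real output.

p = 130, y = 2966

Write SRAS as y = 2942 + 8p − 1016 = 1926 + 8p.
Set AD = SRAS: 4136 − 9p = 1926 + 8p, so 2210 = 17p and p = 130.
Then y = 4136 − 9·130 = 2966.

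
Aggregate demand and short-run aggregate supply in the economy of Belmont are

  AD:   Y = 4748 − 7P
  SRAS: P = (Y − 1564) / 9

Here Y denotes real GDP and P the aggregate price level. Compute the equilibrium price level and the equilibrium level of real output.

P = 199, Y = 3355

Rearrange SRAS to Y = 1564 + 9P.
Set AD = SRAS: 4748 − 7P = 1564 + 9P, so 3184 = 16P and P = 199.
Then Y = 4748 − 7·199 = 3355.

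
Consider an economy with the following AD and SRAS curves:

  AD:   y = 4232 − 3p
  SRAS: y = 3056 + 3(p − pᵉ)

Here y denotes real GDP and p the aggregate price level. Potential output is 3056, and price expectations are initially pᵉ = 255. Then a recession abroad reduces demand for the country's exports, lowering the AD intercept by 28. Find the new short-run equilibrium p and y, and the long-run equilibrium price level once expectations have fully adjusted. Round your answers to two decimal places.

AD shifts left: new AD is y = 4204 − 3p. With pᵉ = 255, SRAS is y = 2291 + 3p.
Short run: 4204 − 3p = 2291 + 3p gives 1913 = 6p, so p = 318.83 and y = 4204 − 3p = 3247.50.
y = 3247.50 is above potential 3056; expectations adjust and SRAS shifts left until y = 3056.
Long run: on the new AD curve, 3056 = 4204 − 3p gives p = 382.67.

Short run: p = 318.83, y = 3247.50. Long run: p = 382.67.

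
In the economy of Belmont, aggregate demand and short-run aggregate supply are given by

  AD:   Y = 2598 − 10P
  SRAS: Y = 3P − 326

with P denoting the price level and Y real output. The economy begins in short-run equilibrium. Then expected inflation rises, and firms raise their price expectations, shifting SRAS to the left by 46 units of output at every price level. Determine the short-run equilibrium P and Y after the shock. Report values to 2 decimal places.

This is a negative supply shock: SRAS shifts left.
New SRAS: Y = 3P − 372.
Set AD = SRAS: 2598 − 10P = 3P − 372, so 2970 = 13P and P = 228.46.
Substituting into AD, Y = 313.38.

P = 228.46, Y = 313.38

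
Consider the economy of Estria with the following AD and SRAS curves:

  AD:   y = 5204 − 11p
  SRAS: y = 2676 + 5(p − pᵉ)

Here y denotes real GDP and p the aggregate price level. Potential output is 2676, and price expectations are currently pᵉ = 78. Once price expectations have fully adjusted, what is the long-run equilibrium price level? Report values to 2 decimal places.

Short run: with pᵉ = 78, SRAS is y = 2286 + 5p. Setting AD = SRAS gives 2918 = 16p, so p = 182.38 and y = 5204 − 11p = 3197.88.
Output 3197.88 is above potential 2676, so over time expected prices rise and SRAS shifts left until y returns to 2676.
Long run: y = 2676 on the AD curve gives 2676 = 5204 − 11p, so p = 229.82.

Long-run p = 229.82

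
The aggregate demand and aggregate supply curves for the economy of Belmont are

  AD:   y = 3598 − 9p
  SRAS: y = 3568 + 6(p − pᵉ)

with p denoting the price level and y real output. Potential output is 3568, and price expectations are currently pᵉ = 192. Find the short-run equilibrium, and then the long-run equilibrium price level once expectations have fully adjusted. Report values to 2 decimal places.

Short run: p = 78.80, y = 2888.80. Long run: p = 3.33.

Short run: with pᵉ = 192, SRAS is y = 2416 + 6p. Setting AD = SRAS gives 1182 = 15p, so p = 78.80 and y = 3598 − 9p = 2888.80.
Output 2888.80 is below potential 3568, so over time expected prices fall and SRAS shifts right until y returns to 3568.
Long run: y = 3568 on the AD curve gives 3568 = 3598 − 9p, so p = 3.33.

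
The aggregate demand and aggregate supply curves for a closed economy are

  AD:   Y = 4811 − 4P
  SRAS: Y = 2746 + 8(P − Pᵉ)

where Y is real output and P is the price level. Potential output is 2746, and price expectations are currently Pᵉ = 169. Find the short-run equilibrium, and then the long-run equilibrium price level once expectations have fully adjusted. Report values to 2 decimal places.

Short run: with Pᵉ = 169, SRAS is Y = 1394 + 8P. Setting AD = SRAS gives 3417 = 12P, so P = 284.75 and Y = 4811 − 4P = 3672.00.
Output 3672.00 is above potential 2746, so over time expected prices rise and SRAS shifts left until Y returns to 2746.
Long run: Y = 2746 on the AD curve gives 2746 = 4811 − 4P, so P = 516.25.

Short run: P = 284.75, Y = 3672.00. Long run: P = 516.25.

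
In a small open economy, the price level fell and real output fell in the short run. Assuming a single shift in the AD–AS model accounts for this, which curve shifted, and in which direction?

AD shifted left

P fell and Y fell. An AD shift moves P and Y in the same direction; an SRAS shift moves them in opposite directions.
Here P and Y moved in the same direction, so the AD curve shifted.
Since Y fell, AD shifted left.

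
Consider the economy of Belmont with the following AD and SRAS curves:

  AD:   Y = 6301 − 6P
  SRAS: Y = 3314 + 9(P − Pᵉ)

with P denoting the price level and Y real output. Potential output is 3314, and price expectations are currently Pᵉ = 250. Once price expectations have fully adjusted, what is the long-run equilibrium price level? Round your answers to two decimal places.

Short run: with Pᵉ = 250, SRAS is Y = 1064 + 9P. Setting AD = SRAS gives 5237 = 15P, so P = 349.13 and Y = 6301 − 6P = 4206.20.
Output 4206.20 is above potential 3314, so over time expected prices rise and SRAS shifts left until Y returns to 3314.
Long run: Y = 3314 on the AD curve gives 3314 = 6301 − 6P, so P = 497.83.

Long-run P = 497.83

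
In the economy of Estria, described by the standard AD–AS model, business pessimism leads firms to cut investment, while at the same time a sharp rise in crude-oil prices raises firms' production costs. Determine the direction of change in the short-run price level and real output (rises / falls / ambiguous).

The first event is a negative demand shock: AD shifts left, which by itself pushes P down and Y down.
The second is an adverse supply shock: SRAS shifts left, which by itself pushes P up and Y down.
The two shocks push P in opposite directions, so the effect on P is ambiguous. Both shocks push Y down, so Y falls.

Price level: ambiguous; output: falls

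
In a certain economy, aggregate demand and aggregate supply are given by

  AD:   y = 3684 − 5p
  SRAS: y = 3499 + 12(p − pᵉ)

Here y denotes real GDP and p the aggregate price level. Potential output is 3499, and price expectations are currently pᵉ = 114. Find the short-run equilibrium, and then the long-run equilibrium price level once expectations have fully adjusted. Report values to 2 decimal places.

Short run: p = 91.35, y = 3227.24. Long run: p = 37.00.

Short run: with pᵉ = 114, SRAS is y = 2131 + 12p. Setting AD = SRAS gives 1553 = 17p, so p = 91.35 and y = 3684 − 5p = 3227.24.
Output 3227.24 is below potential 3499, so over time expected prices fall and SRAS shifts right until y returns to 3499.
Long run: y = 3499 on the AD curve gives 3499 = 3684 − 5p, so p = 37.00.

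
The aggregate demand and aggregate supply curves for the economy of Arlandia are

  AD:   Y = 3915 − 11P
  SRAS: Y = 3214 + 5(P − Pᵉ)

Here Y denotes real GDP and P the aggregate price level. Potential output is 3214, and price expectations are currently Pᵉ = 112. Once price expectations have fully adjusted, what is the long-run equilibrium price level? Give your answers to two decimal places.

Short run: with Pᵉ = 112, SRAS is Y = 2654 + 5P. Setting AD = SRAS gives 1261 = 16P, so P = 78.81 and Y = 3915 − 11P = 3048.06.
Output 3048.06 is below potential 3214, so over time expected prices fall and SRAS shifts right until Y returns to 3214.
Long run: Y = 3214 on the AD curve gives 3214 = 3915 − 11P, so P = 63.73.

Long-run P = 63.73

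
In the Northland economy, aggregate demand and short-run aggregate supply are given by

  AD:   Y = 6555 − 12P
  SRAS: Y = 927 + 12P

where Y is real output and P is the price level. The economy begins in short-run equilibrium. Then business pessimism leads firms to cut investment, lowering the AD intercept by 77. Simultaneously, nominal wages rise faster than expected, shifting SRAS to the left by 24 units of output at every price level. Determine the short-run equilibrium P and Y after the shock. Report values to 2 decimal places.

P = 232.29, Y = 3690.50

After both shocks: AD is Y = 6478 − 12P and SRAS is Y = 903 + 12P.
Setting them equal: 5575 = 24P, so P = 232.29.
Substituting into AD, Y = 3690.50.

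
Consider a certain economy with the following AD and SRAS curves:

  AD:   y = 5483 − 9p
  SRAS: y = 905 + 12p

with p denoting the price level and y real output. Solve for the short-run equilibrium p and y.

Set AD = SRAS: 5483 − 9p = 905 + 12p, so 4578 = 21p and p = 218.
Then y = 5483 − 9·218 = 3521.

p = 218, y = 3521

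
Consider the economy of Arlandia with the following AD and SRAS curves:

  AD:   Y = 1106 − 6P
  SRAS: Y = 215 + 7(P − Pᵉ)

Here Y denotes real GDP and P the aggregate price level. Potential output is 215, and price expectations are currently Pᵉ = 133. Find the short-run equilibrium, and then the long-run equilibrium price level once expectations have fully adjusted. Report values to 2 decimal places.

Short run: P = 140.15, Y = 265.08. Long run: P = 148.50.

Short run: with Pᵉ = 133, SRAS is Y = 7P − 716. Setting AD = SRAS gives 1822 = 13P, so P = 140.15 and Y = 1106 − 6P = 265.08.
Output 265.08 is above potential 215, so over time expected prices rise and SRAS shifts left until Y returns to 215.
Long run: Y = 215 on the AD curve gives 215 = 1106 − 6P, so P = 148.50.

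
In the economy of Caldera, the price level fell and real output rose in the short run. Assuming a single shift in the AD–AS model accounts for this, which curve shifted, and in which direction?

SRAS shifted right

P fell and Y rose. An AD shift moves P and Y in the same direction; an SRAS shift moves them in opposite directions.
Here P and Y moved in opposite directions, so the SRAS curve shifted.
Since Y rose, SRAS shifted right.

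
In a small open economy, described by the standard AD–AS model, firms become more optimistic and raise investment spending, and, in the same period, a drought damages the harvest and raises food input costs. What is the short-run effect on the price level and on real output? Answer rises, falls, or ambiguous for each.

Price level: rises; output: ambiguous

The first event is a positive demand shock: AD shifts right, which by itself pushes P up and Y up.
The second is an adverse supply shock: SRAS shifts left, which by itself pushes P up and Y down.
Both shocks push P up, so P rises. The two shocks push Y in opposite directions, so the effect on Y is ambiguous.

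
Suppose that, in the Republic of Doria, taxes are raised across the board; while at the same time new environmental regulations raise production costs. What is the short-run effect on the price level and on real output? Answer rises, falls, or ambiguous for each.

Price level: ambiguous; output: falls

The first event is a negative demand shock: AD shifts left, which by itself pushes P down and Y down.
The second is an adverse supply shock: SRAS shifts left, which by itself pushes P up and Y down.
The two shocks push P in opposite directions, so the effect on P is ambiguous. Both shocks push Y down, so Y falls.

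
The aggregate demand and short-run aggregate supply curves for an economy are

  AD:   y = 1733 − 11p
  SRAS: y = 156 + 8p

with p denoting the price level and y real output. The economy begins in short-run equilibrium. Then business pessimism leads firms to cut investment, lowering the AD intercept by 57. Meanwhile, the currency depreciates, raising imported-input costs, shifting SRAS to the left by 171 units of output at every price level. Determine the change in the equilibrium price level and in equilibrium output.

Δp = +6, Δy = -123

After both shocks: AD is y = 1676 − 11p and SRAS is y = 8p − 15.
Setting them equal: 1691 = 19p, so p = 89.
y = 1676 − 11·89 = 697.
Initially p = 83, y = 820, so Δp = +6 and Δy = -123.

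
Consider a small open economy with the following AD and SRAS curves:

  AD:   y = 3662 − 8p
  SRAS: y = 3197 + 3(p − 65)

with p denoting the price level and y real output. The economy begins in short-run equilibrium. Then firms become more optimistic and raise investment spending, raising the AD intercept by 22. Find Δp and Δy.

Δp = +2, Δy = +6

This is a positive demand shock: AD shifts right.
New AD: y = 3684 − 8p.
SRAS can be written y = 3002 + 3p.
Set AD = SRAS: 3684 − 8p = 3002 + 3p, so 682 = 11p and p = 62.
y = 3684 − 8·62 = 3188.
Initially p = 60, y = 3182, so Δp = +2 and Δy = +6.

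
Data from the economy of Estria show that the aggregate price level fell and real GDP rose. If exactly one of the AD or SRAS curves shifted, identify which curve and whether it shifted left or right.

P fell and Y rose. An AD shift moves P and Y in the same direction; an SRAS shift moves them in opposite directions.
Here P and Y moved in opposite directions, so the SRAS curve shifted.
Since Y rose, SRAS shifted right.

SRAS shifted right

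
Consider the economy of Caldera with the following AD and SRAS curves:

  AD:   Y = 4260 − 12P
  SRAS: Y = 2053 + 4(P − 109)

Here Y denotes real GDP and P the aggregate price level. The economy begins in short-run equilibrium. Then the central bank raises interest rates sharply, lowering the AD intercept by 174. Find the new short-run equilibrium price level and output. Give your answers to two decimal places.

P = 154.31, Y = 2234.25

This is a negative demand shock: AD shifts left.
New AD: Y = 4086 − 12P.
SRAS can be written Y = 1617 + 4P.
Set AD = SRAS: 4086 − 12P = 1617 + 4P, so 2469 = 16P and P = 154.31.
Substituting into AD, Y = 2234.25.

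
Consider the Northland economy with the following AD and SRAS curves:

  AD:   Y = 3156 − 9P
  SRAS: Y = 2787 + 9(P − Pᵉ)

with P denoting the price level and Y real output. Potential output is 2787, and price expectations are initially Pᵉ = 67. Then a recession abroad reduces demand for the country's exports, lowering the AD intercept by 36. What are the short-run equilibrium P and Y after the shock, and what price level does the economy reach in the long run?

AD shifts left: new AD is Y = 3120 − 9P. With Pᵉ = 67, SRAS is Y = 2184 + 9P.
Short run: 3120 − 9P = 2184 + 9P gives 936 = 18P, so P = 52 and Y = 3120 − 9·52 = 2652.
Y = 2652 is below potential 2787; expectations adjust and SRAS shifts right until Y = 2787.
Long run: on the new AD curve, 2787 = 3120 − 9P gives P = 37.

Short run: P = 52, Y = 2652. Long run: P = 37.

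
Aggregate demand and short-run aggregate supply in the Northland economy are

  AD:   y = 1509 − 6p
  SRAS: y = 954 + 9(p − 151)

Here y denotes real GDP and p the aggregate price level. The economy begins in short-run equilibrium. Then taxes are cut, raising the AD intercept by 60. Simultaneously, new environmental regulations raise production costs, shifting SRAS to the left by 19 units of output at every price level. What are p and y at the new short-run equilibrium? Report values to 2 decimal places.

p = 132.87, y = 771.80

After both shocks: AD is y = 1569 − 6p and SRAS is y = 9p − 424.
Setting them equal: 1993 = 15p, so p = 132.87.
Substituting into AD, y = 771.80.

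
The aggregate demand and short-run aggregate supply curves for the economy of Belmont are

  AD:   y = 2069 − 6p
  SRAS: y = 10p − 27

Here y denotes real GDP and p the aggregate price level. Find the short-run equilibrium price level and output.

Set AD = SRAS: 2069 − 6p = 10p − 27, so 2096 = 16p and p = 131.
Then y = 2069 − 6·131 = 1283.

p = 131, y = 1283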